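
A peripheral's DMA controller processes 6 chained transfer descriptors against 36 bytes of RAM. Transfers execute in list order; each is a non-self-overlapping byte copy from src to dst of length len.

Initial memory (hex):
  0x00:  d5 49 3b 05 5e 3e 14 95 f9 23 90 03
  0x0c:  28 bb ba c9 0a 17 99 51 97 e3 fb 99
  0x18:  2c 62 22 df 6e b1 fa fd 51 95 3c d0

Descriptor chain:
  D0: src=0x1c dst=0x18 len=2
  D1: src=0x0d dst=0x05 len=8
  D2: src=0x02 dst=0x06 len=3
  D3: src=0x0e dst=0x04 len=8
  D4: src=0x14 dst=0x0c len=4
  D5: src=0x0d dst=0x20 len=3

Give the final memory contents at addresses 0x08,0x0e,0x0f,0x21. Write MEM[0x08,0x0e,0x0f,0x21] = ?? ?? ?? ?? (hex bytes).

MEM[0x08,0x0e,0x0f,0x21] = 99 fb 99 fb

D0: mem[0x18..0x19] <- [6e b1]
D1: mem[0x05..0x0c] <- [bb ba c9 0a 17 99 51 97]
D2: mem[0x06..0x08] <- [3b 05 5e]
D3: mem[0x04..0x0b] <- [ba c9 0a 17 99 51 97 e3]
D4: mem[0x0c..0x0f] <- [97 e3 fb 99]
D5: mem[0x20..0x22] <- [e3 fb 99]
query mem[0x08]=0x99, mem[0x0e]=0xfb, mem[0x0f]=0x99, mem[0x21]=0xfb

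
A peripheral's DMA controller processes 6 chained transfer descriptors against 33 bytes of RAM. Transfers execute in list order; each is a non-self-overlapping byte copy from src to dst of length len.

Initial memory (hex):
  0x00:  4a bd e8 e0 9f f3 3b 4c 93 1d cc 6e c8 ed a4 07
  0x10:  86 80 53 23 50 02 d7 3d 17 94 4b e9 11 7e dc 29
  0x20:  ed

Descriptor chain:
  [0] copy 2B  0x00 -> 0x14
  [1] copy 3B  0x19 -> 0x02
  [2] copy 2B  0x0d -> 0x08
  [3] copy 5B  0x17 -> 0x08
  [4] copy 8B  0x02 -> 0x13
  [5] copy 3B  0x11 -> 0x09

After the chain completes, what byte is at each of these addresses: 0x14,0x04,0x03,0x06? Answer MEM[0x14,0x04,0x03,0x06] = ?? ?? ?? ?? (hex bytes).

D0: mem[0x14..0x15] <- [4a bd]
D1: mem[0x02..0x04] <- [94 4b e9]
D2: mem[0x08..0x09] <- [ed a4]
D3: mem[0x08..0x0c] <- [3d 17 94 4b e9]
D4: mem[0x13..0x1a] <- [94 4b e9 f3 3b 4c 3d 17]
D5: mem[0x09..0x0b] <- [80 53 94]
query mem[0x14]=0x4b, mem[0x04]=0xe9, mem[0x03]=0x4b, mem[0x06]=0x3b

MEM[0x14,0x04,0x03,0x06] = 4b e9 4b 3b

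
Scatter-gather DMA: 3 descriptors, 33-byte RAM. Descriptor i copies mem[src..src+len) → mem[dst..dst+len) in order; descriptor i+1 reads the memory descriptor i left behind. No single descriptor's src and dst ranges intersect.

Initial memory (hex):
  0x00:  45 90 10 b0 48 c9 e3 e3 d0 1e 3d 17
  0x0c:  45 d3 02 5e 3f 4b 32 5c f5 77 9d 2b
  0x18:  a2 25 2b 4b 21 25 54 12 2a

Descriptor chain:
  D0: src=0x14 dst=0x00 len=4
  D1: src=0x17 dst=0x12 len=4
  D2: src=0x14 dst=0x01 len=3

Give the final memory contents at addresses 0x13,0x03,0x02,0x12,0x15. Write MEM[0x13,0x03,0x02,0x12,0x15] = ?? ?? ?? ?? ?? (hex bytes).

MEM[0x13,0x03,0x02,0x12,0x15] = a2 9d 2b 2b 2b

  after D0: wrote 4B at 0x00 = f5779d2b
  after D1: wrote 4B at 0x12 = 2ba2252b
  after D2: wrote 3B at 0x01 = 252b9d
query mem[0x13]=0xa2, mem[0x03]=0x9d, mem[0x02]=0x2b, mem[0x12]=0x2b, mem[0x15]=0x2b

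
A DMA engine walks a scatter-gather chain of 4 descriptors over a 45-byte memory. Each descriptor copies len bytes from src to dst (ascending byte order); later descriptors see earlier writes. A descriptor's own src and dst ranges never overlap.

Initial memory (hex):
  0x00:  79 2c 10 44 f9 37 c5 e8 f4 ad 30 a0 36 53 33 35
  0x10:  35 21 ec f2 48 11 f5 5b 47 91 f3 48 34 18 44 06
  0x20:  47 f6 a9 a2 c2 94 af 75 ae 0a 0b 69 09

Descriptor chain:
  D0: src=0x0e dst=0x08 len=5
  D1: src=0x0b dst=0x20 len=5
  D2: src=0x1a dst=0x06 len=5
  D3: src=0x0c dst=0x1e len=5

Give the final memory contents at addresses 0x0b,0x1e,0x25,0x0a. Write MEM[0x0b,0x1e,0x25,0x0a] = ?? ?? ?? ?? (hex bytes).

D0: mem[0x08..0x0c] <- [33 35 35 21 ec]
D1: mem[0x20..0x24] <- [21 ec 53 33 35]
D2: mem[0x06..0x0a] <- [f3 48 34 18 44]
D3: mem[0x1e..0x22] <- [ec 53 33 35 35]
query mem[0x0b]=0x21, mem[0x1e]=0xec, mem[0x25]=0x94, mem[0x0a]=0x44

MEM[0x0b,0x1e,0x25,0x0a] = 21 ec 94 44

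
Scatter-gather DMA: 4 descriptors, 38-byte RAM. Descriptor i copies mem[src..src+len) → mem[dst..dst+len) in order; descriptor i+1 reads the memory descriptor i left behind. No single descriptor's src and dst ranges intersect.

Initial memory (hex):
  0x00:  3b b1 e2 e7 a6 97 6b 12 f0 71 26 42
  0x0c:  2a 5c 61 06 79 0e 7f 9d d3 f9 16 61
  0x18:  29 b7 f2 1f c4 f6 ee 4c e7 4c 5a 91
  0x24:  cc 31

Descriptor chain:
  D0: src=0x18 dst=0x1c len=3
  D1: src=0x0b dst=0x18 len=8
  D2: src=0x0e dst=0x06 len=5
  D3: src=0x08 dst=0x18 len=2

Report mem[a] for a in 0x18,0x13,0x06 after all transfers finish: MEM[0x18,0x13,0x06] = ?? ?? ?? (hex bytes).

MEM[0x18,0x13,0x06] = 79 9d 61

D0: mem[0x1c..0x1e] <- [29 b7 f2]
D1: mem[0x18..0x1f] <- [42 2a 5c 61 06 79 0e 7f]
D2: mem[0x06..0x0a] <- [61 06 79 0e 7f]
D3: mem[0x18..0x19] <- [79 0e]
query mem[0x18]=0x79, mem[0x13]=0x9d, mem[0x06]=0x61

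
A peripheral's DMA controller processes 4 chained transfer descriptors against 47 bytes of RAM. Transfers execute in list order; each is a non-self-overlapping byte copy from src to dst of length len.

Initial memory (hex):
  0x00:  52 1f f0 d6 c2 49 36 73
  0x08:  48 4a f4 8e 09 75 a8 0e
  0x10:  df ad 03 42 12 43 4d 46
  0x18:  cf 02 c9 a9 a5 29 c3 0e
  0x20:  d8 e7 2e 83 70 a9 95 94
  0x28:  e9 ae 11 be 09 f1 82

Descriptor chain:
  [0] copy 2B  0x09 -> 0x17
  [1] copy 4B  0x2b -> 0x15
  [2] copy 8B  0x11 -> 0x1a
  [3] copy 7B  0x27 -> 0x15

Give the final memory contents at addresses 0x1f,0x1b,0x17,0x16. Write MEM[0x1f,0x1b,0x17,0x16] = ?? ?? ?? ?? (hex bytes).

D0: mem[0x17..0x18] <- [4a f4]
D1: mem[0x15..0x18] <- [be 09 f1 82]
D2: mem[0x1a..0x21] <- [ad 03 42 12 be 09 f1 82]
D3: mem[0x15..0x1b] <- [94 e9 ae 11 be 09 f1]
query mem[0x1f]=0x09, mem[0x1b]=0xf1, mem[0x17]=0xae, mem[0x16]=0xe9

MEM[0x1f,0x1b,0x17,0x16] = 09 f1 ae e9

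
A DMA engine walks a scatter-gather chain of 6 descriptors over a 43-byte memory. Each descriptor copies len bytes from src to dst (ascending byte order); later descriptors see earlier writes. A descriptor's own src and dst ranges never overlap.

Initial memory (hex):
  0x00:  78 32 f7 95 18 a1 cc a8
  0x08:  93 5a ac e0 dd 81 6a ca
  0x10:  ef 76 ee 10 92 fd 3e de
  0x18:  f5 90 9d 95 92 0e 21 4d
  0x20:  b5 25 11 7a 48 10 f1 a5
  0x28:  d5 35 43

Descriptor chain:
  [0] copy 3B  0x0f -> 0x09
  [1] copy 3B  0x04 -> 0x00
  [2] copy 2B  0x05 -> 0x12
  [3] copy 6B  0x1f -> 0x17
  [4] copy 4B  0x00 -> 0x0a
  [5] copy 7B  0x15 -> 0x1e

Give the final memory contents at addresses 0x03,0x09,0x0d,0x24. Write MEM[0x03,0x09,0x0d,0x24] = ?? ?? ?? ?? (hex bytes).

  after D0: wrote 3B at 0x09 = caef76
  after D1: wrote 3B at 0x00 = 18a1cc
  after D2: wrote 2B at 0x12 = a1cc
  after D3: wrote 6B at 0x17 = 4db525117a48
  after D4: wrote 4B at 0x0a = 18a1cc95
  after D5: wrote 7B at 0x1e = fd3e4db525117a
query mem[0x03]=0x95, mem[0x09]=0xca, mem[0x0d]=0x95, mem[0x24]=0x7a

MEM[0x03,0x09,0x0d,0x24] = 95 ca 95 7a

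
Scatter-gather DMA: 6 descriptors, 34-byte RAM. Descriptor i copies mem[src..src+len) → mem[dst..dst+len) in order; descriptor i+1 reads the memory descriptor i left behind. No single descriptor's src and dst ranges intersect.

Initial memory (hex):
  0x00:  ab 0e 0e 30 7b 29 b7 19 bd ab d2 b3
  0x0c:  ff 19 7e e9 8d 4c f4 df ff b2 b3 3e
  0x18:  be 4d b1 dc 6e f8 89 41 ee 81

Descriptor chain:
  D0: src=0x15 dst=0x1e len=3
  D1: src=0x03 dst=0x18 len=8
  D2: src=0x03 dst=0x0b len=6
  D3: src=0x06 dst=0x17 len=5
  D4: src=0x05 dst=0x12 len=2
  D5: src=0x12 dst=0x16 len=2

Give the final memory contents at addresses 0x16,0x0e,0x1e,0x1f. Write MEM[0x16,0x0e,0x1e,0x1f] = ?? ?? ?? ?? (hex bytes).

MEM[0x16,0x0e,0x1e,0x1f] = 29 b7 ab d2

#0 dst[0x1e+3] := {0xb2,0xb3,0x3e}
#1 dst[0x18+8] := {0x30,0x7b,0x29,0xb7,0x19,0xbd,0xab,0xd2}
#2 dst[0x0b+6] := {0x30,0x7b,0x29,0xb7,0x19,0xbd}
#3 dst[0x17+5] := {0xb7,0x19,0xbd,0xab,0xd2}
#4 dst[0x12+2] := {0x29,0xb7}
#5 dst[0x16+2] := {0x29,0xb7}
query mem[0x16]=0x29, mem[0x0e]=0xb7, mem[0x1e]=0xab, mem[0x1f]=0xd2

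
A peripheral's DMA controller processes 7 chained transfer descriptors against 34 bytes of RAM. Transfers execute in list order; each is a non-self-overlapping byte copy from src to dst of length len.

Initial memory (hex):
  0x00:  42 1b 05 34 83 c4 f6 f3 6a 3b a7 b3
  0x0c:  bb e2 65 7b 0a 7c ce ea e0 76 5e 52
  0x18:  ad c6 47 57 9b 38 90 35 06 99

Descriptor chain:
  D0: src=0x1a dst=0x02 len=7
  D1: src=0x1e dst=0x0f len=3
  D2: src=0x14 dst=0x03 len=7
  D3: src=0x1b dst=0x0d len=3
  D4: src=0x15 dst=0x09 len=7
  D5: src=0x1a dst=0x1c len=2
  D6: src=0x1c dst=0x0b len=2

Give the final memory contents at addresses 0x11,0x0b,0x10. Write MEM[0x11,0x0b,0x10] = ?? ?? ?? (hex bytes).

MEM[0x11,0x0b,0x10] = 06 47 35

#0 dst[0x02+7] := {0x47,0x57,0x9b,0x38,0x90,0x35,0x06}
#1 dst[0x0f+3] := {0x90,0x35,0x06}
#2 dst[0x03+7] := {0xe0,0x76,0x5e,0x52,0xad,0xc6,0x47}
#3 dst[0x0d+3] := {0x57,0x9b,0x38}
#4 dst[0x09+7] := {0x76,0x5e,0x52,0xad,0xc6,0x47,0x57}
#5 dst[0x1c+2] := {0x47,0x57}
#6 dst[0x0b+2] := {0x47,0x57}
query mem[0x11]=0x06, mem[0x0b]=0x47, mem[0x10]=0x35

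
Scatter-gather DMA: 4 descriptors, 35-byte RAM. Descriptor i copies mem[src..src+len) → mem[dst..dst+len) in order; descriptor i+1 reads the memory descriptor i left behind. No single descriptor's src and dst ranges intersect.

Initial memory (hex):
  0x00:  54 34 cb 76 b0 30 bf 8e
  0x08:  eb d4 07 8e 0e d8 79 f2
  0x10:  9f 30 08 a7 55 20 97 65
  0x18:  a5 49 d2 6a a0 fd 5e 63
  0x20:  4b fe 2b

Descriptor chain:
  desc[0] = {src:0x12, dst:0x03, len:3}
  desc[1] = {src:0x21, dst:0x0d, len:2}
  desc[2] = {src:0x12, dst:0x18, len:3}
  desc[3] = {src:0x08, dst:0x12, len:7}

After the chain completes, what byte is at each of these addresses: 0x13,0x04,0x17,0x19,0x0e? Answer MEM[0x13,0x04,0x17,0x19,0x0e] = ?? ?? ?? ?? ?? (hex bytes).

MEM[0x13,0x04,0x17,0x19,0x0e] = d4 a7 fe a7 2b

D0: mem[0x03..0x05] <- [08 a7 55]
D1: mem[0x0d..0x0e] <- [fe 2b]
D2: mem[0x18..0x1a] <- [08 a7 55]
D3: mem[0x12..0x18] <- [eb d4 07 8e 0e fe 2b]
query mem[0x13]=0xd4, mem[0x04]=0xa7, mem[0x17]=0xfe, mem[0x19]=0xa7, mem[0x0e]=0x2b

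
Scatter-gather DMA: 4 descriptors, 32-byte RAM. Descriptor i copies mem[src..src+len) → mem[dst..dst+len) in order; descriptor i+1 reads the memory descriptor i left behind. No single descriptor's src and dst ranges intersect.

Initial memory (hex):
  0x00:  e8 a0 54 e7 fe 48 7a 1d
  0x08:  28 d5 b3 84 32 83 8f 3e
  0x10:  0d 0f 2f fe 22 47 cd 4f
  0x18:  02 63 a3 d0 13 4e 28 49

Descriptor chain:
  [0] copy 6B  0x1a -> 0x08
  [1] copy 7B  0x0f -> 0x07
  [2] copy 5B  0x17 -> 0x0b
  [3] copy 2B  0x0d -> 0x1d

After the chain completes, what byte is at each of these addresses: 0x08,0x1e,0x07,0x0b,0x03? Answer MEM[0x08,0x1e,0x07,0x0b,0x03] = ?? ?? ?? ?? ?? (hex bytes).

MEM[0x08,0x1e,0x07,0x0b,0x03] = 0d a3 3e 4f e7

  after D0: wrote 6B at 0x08 = a3d0134e2849
  after D1: wrote 7B at 0x07 = 3e0d0f2ffe2247
  after D2: wrote 5B at 0x0b = 4f0263a3d0
  after D3: wrote 2B at 0x1d = 63a3
query mem[0x08]=0x0d, mem[0x1e]=0xa3, mem[0x07]=0x3e, mem[0x0b]=0x4f, mem[0x03]=0xe7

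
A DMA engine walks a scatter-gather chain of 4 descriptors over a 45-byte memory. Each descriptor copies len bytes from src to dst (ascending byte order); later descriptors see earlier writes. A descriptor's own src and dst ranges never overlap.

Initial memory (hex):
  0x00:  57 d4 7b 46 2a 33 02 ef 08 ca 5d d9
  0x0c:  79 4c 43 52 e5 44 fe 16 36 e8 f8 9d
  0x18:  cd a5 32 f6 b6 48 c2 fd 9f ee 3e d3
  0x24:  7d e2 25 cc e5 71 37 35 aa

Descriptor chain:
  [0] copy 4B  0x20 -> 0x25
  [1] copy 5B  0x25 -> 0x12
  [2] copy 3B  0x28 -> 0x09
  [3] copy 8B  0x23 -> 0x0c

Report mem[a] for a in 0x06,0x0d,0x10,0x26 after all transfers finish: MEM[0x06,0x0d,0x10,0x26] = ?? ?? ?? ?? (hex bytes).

MEM[0x06,0x0d,0x10,0x26] = 02 7d 3e ee

D0: mem[0x25..0x28] <- [9f ee 3e d3]
D1: mem[0x12..0x16] <- [9f ee 3e d3 71]
D2: mem[0x09..0x0b] <- [d3 71 37]
D3: mem[0x0c..0x13] <- [d3 7d 9f ee 3e d3 71 37]
query mem[0x06]=0x02, mem[0x0d]=0x7d, mem[0x10]=0x3e, mem[0x26]=0xee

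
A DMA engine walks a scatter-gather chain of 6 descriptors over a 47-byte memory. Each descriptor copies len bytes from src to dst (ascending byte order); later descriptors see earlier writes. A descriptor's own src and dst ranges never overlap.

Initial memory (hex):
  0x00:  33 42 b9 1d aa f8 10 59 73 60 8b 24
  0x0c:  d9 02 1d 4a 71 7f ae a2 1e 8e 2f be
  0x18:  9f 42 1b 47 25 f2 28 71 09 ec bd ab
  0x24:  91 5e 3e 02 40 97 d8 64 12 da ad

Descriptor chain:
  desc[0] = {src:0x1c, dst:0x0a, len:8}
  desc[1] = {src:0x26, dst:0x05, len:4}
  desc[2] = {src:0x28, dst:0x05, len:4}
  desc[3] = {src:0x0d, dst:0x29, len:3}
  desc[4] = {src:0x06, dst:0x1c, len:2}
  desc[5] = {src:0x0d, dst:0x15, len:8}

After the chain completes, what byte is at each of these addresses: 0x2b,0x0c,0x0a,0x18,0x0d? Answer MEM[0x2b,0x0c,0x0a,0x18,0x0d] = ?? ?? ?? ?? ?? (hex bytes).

MEM[0x2b,0x0c,0x0a,0x18,0x0d] = ec 28 25 bd 71

[0] 0x1c->0x0a len=8 : 25 f2 28 71 09 ec bd ab
[1] 0x26->0x05 len=4 : 3e 02 40 97
[2] 0x28->0x05 len=4 : 40 97 d8 64
[3] 0x0d->0x29 len=3 : 71 09 ec
[4] 0x06->0x1c len=2 : 97 d8
[5] 0x0d->0x15 len=8 : 71 09 ec bd ab ae a2 1e
query mem[0x2b]=0xec, mem[0x0c]=0x28, mem[0x0a]=0x25, mem[0x18]=0xbd, mem[0x0d]=0x71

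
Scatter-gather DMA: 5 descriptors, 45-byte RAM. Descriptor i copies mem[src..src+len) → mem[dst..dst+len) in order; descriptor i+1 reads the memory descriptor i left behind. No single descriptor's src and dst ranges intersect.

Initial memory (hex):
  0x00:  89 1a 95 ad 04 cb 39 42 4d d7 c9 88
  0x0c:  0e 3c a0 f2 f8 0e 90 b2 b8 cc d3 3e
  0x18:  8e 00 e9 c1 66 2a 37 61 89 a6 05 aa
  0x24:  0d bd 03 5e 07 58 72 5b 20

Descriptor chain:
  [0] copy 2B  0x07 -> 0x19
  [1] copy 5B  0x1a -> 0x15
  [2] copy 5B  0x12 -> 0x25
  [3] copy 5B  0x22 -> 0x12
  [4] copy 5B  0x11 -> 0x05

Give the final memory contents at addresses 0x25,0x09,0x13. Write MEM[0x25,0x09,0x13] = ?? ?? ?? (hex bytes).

MEM[0x25,0x09,0x13] = 90 90 aa

[0] 0x07->0x19 len=2 : 42 4d
[1] 0x1a->0x15 len=5 : 4d c1 66 2a 37
[2] 0x12->0x25 len=5 : 90 b2 b8 4d c1
[3] 0x22->0x12 len=5 : 05 aa 0d 90 b2
[4] 0x11->0x05 len=5 : 0e 05 aa 0d 90
query mem[0x25]=0x90, mem[0x09]=0x90, mem[0x13]=0xaa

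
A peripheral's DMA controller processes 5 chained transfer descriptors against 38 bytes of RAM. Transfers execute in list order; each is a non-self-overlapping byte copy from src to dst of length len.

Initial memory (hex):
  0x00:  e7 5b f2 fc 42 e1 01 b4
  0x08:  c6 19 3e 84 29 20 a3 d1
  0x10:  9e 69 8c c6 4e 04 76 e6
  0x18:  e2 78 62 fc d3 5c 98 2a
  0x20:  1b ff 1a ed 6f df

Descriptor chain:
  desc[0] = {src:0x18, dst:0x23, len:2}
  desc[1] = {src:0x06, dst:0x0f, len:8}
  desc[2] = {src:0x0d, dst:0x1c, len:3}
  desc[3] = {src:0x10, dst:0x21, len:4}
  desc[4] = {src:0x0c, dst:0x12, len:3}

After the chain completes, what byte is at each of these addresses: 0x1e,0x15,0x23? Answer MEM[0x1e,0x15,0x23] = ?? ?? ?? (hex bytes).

[0] 0x18->0x23 len=2 : e2 78
[1] 0x06->0x0f len=8 : 01 b4 c6 19 3e 84 29 20
[2] 0x0d->0x1c len=3 : 20 a3 01
[3] 0x10->0x21 len=4 : b4 c6 19 3e
[4] 0x0c->0x12 len=3 : 29 20 a3
query mem[0x1e]=0x01, mem[0x15]=0x29, mem[0x23]=0x19

MEM[0x1e,0x15,0x23] = 01 29 19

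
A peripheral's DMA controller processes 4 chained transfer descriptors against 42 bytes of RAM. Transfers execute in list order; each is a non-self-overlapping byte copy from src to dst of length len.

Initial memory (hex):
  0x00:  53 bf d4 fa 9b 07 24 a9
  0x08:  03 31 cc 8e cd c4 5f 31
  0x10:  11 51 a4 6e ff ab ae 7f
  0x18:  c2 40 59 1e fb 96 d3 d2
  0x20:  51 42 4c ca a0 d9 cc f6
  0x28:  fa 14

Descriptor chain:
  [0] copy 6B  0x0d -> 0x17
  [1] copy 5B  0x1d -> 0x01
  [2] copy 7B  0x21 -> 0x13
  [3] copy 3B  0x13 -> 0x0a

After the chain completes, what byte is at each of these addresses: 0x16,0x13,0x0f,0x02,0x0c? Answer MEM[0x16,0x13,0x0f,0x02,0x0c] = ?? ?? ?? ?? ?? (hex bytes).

#0 dst[0x17+6] := {0xc4,0x5f,0x31,0x11,0x51,0xa4}
#1 dst[0x01+5] := {0x96,0xd3,0xd2,0x51,0x42}
#2 dst[0x13+7] := {0x42,0x4c,0xca,0xa0,0xd9,0xcc,0xf6}
#3 dst[0x0a+3] := {0x42,0x4c,0xca}
query mem[0x16]=0xa0, mem[0x13]=0x42, mem[0x0f]=0x31, mem[0x02]=0xd3, mem[0x0c]=0xca

MEM[0x16,0x13,0x0f,0x02,0x0c] = a0 42 31 d3 ca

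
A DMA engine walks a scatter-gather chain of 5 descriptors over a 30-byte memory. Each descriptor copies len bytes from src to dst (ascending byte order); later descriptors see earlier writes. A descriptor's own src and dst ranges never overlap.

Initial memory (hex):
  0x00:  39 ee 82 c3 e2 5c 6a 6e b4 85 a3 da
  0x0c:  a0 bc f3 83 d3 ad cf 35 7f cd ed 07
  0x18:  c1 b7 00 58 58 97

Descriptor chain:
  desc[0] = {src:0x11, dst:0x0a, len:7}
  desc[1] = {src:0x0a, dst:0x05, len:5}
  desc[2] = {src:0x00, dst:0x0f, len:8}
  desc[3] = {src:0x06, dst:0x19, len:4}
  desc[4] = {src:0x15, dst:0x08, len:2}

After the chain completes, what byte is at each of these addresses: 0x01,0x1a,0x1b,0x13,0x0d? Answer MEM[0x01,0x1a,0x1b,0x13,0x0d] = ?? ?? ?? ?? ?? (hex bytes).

MEM[0x01,0x1a,0x1b,0x13,0x0d] = ee 35 7f e2 7f

[0] 0x11->0x0a len=7 : ad cf 35 7f cd ed 07
[1] 0x0a->0x05 len=5 : ad cf 35 7f cd
[2] 0x00->0x0f len=8 : 39 ee 82 c3 e2 ad cf 35
[3] 0x06->0x19 len=4 : cf 35 7f cd
[4] 0x15->0x08 len=2 : cf 35
query mem[0x01]=0xee, mem[0x1a]=0x35, mem[0x1b]=0x7f, mem[0x13]=0xe2, mem[0x0d]=0x7f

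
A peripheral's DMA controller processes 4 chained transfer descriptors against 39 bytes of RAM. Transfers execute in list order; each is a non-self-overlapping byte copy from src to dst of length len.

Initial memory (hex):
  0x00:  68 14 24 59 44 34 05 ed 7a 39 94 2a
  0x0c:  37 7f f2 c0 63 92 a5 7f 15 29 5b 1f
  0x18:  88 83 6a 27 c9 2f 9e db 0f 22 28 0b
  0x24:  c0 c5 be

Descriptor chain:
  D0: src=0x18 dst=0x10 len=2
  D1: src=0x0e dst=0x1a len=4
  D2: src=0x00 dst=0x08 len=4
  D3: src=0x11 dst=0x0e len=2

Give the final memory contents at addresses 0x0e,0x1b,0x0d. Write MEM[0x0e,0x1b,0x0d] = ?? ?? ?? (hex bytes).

  after D0: wrote 2B at 0x10 = 8883
  after D1: wrote 4B at 0x1a = f2c08883
  after D2: wrote 4B at 0x08 = 68142459
  after D3: wrote 2B at 0x0e = 83a5
query mem[0x0e]=0x83, mem[0x1b]=0xc0, mem[0x0d]=0x7f

MEM[0x0e,0x1b,0x0d] = 83 c0 7f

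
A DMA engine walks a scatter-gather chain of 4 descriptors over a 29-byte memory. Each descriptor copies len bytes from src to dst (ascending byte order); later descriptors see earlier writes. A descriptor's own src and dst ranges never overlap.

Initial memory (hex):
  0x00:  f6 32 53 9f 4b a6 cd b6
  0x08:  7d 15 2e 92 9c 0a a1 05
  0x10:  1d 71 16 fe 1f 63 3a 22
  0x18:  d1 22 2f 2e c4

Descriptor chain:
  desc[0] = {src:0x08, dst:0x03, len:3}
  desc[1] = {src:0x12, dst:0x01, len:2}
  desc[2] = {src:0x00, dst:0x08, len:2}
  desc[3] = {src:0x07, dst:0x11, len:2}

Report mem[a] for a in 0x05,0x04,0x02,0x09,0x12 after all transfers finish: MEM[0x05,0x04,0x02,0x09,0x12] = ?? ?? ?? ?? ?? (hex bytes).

MEM[0x05,0x04,0x02,0x09,0x12] = 2e 15 fe 16 f6

#0 dst[0x03+3] := {0x7d,0x15,0x2e}
#1 dst[0x01+2] := {0x16,0xfe}
#2 dst[0x08+2] := {0xf6,0x16}
#3 dst[0x11+2] := {0xb6,0xf6}
query mem[0x05]=0x2e, mem[0x04]=0x15, mem[0x02]=0xfe, mem[0x09]=0x16, mem[0x12]=0xf6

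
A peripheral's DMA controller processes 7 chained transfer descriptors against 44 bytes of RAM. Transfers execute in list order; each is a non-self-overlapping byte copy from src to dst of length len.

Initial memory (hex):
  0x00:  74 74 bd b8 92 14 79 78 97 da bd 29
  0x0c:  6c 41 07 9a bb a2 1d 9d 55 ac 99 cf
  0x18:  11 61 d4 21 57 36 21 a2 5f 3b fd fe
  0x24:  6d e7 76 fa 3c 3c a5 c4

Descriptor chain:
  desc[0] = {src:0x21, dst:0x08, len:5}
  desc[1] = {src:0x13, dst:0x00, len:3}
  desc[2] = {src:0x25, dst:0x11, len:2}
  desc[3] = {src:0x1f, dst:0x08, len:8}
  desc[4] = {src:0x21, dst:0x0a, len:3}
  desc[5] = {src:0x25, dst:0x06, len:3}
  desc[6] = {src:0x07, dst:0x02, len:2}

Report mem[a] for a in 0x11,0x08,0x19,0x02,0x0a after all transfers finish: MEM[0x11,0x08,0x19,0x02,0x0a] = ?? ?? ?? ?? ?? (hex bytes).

MEM[0x11,0x08,0x19,0x02,0x0a] = e7 fa 61 76 3b

  after D0: wrote 5B at 0x08 = 3bfdfe6de7
  after D1: wrote 3B at 0x00 = 9d55ac
  after D2: wrote 2B at 0x11 = e776
  after D3: wrote 8B at 0x08 = a25f3bfdfe6de776
  after D4: wrote 3B at 0x0a = 3bfdfe
  after D5: wrote 3B at 0x06 = e776fa
  after D6: wrote 2B at 0x02 = 76fa
query mem[0x11]=0xe7, mem[0x08]=0xfa, mem[0x19]=0x61, mem[0x02]=0x76, mem[0x0a]=0x3b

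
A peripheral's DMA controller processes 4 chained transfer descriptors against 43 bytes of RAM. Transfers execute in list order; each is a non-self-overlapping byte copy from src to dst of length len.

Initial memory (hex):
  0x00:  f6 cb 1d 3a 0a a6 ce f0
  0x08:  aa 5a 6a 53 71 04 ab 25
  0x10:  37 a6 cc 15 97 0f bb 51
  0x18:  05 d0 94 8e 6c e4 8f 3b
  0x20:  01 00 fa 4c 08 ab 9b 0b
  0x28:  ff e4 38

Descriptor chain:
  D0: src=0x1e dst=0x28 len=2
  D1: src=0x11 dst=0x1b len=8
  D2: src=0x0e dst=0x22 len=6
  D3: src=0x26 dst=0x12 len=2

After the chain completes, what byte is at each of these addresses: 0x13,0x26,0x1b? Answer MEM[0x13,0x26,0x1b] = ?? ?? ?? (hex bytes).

[0] 0x1e->0x28 len=2 : 8f 3b
[1] 0x11->0x1b len=8 : a6 cc 15 97 0f bb 51 05
[2] 0x0e->0x22 len=6 : ab 25 37 a6 cc 15
[3] 0x26->0x12 len=2 : cc 15
query mem[0x13]=0x15, mem[0x26]=0xcc, mem[0x1b]=0xa6

MEM[0x13,0x26,0x1b] = 15 cc a6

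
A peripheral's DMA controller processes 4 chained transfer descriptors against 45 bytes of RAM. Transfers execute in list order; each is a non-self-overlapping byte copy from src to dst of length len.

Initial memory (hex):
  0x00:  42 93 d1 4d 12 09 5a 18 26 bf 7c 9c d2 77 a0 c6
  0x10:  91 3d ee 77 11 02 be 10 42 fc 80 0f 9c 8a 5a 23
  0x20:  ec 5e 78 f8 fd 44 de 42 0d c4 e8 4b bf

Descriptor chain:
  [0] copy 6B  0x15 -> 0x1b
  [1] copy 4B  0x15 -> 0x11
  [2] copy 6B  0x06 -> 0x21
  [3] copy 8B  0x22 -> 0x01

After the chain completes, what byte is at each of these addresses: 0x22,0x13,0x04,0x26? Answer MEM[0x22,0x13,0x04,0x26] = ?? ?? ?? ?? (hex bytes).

MEM[0x22,0x13,0x04,0x26] = 18 10 7c 9c

[0] 0x15->0x1b len=6 : 02 be 10 42 fc 80
[1] 0x15->0x11 len=4 : 02 be 10 42
[2] 0x06->0x21 len=6 : 5a 18 26 bf 7c 9c
[3] 0x22->0x01 len=8 : 18 26 bf 7c 9c 42 0d c4
query mem[0x22]=0x18, mem[0x13]=0x10, mem[0x04]=0x7c, mem[0x26]=0x9c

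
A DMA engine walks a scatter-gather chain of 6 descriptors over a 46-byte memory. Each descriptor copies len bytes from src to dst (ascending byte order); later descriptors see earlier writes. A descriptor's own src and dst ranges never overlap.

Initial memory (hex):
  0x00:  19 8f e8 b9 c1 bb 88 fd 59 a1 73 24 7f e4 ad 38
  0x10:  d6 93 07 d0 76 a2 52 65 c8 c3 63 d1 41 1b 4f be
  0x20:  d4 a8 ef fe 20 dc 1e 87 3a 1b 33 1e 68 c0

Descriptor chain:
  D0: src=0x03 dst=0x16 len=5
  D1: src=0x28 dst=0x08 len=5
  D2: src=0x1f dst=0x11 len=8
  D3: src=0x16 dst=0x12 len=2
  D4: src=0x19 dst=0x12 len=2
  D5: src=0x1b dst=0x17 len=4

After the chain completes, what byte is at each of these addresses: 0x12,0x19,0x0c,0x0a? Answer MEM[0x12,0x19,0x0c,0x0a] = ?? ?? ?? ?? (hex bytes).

  after D0: wrote 5B at 0x16 = b9c1bb88fd
  after D1: wrote 5B at 0x08 = 3a1b331e68
  after D2: wrote 8B at 0x11 = bed4a8effe20dc1e
  after D3: wrote 2B at 0x12 = 20dc
  after D4: wrote 2B at 0x12 = 88fd
  after D5: wrote 4B at 0x17 = d1411b4f
query mem[0x12]=0x88, mem[0x19]=0x1b, mem[0x0c]=0x68, mem[0x0a]=0x33

MEM[0x12,0x19,0x0c,0x0a] = 88 1b 68 33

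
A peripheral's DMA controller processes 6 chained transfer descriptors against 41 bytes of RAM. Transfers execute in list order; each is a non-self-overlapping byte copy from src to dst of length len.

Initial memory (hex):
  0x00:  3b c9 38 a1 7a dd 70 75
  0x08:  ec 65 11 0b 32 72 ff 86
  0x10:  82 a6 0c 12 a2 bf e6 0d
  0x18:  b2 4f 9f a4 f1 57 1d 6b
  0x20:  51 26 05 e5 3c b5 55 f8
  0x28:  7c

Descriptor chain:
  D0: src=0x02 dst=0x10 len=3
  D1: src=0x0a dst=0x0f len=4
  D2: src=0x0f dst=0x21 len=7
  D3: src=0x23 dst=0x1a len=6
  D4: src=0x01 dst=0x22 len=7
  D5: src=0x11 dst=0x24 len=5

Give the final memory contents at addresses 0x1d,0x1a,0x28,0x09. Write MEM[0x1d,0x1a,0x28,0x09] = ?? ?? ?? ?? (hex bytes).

  after D0: wrote 3B at 0x10 = 38a17a
  after D1: wrote 4B at 0x0f = 110b3272
  after D2: wrote 7B at 0x21 = 110b327212a2bf
  after D3: wrote 6B at 0x1a = 327212a2bf7c
  after D4: wrote 7B at 0x22 = c938a17add7075
  after D5: wrote 5B at 0x24 = 327212a2bf
query mem[0x1d]=0xa2, mem[0x1a]=0x32, mem[0x28]=0xbf, mem[0x09]=0x65

MEM[0x1d,0x1a,0x28,0x09] = a2 32 bf 65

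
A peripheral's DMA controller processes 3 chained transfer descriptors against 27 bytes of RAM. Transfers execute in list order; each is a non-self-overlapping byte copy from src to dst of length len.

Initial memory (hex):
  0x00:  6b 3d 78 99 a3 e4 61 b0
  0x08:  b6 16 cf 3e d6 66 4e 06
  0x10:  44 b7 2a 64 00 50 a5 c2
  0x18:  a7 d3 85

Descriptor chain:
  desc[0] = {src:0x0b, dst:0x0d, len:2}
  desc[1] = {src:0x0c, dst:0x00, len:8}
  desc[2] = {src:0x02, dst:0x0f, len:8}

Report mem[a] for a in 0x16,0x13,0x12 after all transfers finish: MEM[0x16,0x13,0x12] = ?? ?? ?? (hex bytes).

[0] 0x0b->0x0d len=2 : 3e d6
[1] 0x0c->0x00 len=8 : d6 3e d6 06 44 b7 2a 64
[2] 0x02->0x0f len=8 : d6 06 44 b7 2a 64 b6 16
query mem[0x16]=0x16, mem[0x13]=0x2a, mem[0x12]=0xb7

MEM[0x16,0x13,0x12] = 16 2a b7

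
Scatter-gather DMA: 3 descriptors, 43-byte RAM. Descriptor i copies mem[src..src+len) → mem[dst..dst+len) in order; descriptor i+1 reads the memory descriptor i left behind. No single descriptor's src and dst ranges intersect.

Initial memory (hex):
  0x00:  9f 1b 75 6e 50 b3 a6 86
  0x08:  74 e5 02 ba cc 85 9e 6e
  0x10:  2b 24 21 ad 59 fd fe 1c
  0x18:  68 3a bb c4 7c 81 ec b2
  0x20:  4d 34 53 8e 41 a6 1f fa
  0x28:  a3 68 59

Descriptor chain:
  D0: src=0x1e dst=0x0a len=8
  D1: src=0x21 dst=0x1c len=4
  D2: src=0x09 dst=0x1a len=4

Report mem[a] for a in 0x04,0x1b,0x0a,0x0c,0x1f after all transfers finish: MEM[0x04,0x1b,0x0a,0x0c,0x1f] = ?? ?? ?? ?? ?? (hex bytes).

MEM[0x04,0x1b,0x0a,0x0c,0x1f] = 50 ec ec 4d 41

D0: mem[0x0a..0x11] <- [ec b2 4d 34 53 8e 41 a6]
D1: mem[0x1c..0x1f] <- [34 53 8e 41]
D2: mem[0x1a..0x1d] <- [e5 ec b2 4d]
query mem[0x04]=0x50, mem[0x1b]=0xec, mem[0x0a]=0xec, mem[0x0c]=0x4d, mem[0x1f]=0x41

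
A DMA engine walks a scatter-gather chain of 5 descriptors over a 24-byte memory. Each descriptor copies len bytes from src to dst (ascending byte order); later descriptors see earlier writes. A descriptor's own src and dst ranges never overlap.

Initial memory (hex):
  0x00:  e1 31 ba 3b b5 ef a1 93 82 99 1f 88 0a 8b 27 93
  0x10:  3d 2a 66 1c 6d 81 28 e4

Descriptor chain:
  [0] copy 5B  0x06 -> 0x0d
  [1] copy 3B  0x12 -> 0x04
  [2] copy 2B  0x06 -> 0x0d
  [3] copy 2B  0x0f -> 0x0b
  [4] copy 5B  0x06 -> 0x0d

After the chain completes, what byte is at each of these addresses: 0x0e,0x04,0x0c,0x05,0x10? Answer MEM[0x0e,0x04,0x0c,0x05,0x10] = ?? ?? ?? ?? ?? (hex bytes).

  after D0: wrote 5B at 0x0d = a19382991f
  after D1: wrote 3B at 0x04 = 661c6d
  after D2: wrote 2B at 0x0d = 6d93
  after D3: wrote 2B at 0x0b = 8299
  after D4: wrote 5B at 0x0d = 6d9382991f
query mem[0x0e]=0x93, mem[0x04]=0x66, mem[0x0c]=0x99, mem[0x05]=0x1c, mem[0x10]=0x99

MEM[0x0e,0x04,0x0c,0x05,0x10] = 93 66 99 1c 99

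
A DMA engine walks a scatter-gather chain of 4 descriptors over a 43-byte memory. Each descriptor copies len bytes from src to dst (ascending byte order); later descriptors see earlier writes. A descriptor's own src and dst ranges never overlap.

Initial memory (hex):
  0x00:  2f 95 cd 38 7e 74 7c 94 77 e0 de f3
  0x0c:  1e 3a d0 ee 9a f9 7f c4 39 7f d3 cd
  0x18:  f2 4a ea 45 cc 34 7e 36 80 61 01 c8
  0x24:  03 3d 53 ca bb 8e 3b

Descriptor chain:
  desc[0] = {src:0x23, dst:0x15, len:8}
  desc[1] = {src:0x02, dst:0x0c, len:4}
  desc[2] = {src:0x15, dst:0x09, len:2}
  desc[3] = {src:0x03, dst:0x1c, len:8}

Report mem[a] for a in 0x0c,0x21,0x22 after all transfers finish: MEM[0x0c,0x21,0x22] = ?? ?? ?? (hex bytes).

MEM[0x0c,0x21,0x22] = cd 77 c8

#0 dst[0x15+8] := {0xc8,0x03,0x3d,0x53,0xca,0xbb,0x8e,0x3b}
#1 dst[0x0c+4] := {0xcd,0x38,0x7e,0x74}
#2 dst[0x09+2] := {0xc8,0x03}
#3 dst[0x1c+8] := {0x38,0x7e,0x74,0x7c,0x94,0x77,0xc8,0x03}
query mem[0x0c]=0xcd, mem[0x21]=0x77, mem[0x22]=0xc8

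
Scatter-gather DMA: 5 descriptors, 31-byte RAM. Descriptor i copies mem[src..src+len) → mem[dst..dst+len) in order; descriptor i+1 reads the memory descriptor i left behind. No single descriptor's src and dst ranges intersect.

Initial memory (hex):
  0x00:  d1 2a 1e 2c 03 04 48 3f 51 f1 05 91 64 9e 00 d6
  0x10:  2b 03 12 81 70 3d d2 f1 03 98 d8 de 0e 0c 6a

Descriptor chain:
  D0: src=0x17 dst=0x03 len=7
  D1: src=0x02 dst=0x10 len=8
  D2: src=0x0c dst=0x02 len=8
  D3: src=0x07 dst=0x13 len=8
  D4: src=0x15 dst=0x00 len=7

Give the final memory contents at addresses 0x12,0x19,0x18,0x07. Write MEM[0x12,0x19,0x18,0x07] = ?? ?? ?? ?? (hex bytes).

MEM[0x12,0x19,0x18,0x07] = 03 9e 64 f1

#0 dst[0x03+7] := {0xf1,0x03,0x98,0xd8,0xde,0x0e,0x0c}
#1 dst[0x10+8] := {0x1e,0xf1,0x03,0x98,0xd8,0xde,0x0e,0x0c}
#2 dst[0x02+8] := {0x64,0x9e,0x00,0xd6,0x1e,0xf1,0x03,0x98}
#3 dst[0x13+8] := {0xf1,0x03,0x98,0x05,0x91,0x64,0x9e,0x00}
#4 dst[0x00+7] := {0x98,0x05,0x91,0x64,0x9e,0x00,0xde}
query mem[0x12]=0x03, mem[0x19]=0x9e, mem[0x18]=0x64, mem[0x07]=0xf1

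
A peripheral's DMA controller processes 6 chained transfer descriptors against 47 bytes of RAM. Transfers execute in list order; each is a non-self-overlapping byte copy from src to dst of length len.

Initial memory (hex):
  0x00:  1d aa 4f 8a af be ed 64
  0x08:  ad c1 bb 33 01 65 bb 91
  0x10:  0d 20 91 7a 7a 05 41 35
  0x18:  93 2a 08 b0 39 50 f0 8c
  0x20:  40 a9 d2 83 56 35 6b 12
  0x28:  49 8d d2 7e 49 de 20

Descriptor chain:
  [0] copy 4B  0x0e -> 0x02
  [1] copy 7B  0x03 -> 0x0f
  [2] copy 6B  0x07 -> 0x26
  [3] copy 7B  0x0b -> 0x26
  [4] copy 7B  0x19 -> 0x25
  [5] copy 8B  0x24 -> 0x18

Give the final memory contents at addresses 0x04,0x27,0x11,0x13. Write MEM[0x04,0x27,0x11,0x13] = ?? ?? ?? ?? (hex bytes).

MEM[0x04,0x27,0x11,0x13] = 0d b0 20 64

#0 dst[0x02+4] := {0xbb,0x91,0x0d,0x20}
#1 dst[0x0f+7] := {0x91,0x0d,0x20,0xed,0x64,0xad,0xc1}
#2 dst[0x26+6] := {0x64,0xad,0xc1,0xbb,0x33,0x01}
#3 dst[0x26+7] := {0x33,0x01,0x65,0xbb,0x91,0x0d,0x20}
#4 dst[0x25+7] := {0x2a,0x08,0xb0,0x39,0x50,0xf0,0x8c}
#5 dst[0x18+8] := {0x56,0x2a,0x08,0xb0,0x39,0x50,0xf0,0x8c}
query mem[0x04]=0x0d, mem[0x27]=0xb0, mem[0x11]=0x20, mem[0x13]=0x64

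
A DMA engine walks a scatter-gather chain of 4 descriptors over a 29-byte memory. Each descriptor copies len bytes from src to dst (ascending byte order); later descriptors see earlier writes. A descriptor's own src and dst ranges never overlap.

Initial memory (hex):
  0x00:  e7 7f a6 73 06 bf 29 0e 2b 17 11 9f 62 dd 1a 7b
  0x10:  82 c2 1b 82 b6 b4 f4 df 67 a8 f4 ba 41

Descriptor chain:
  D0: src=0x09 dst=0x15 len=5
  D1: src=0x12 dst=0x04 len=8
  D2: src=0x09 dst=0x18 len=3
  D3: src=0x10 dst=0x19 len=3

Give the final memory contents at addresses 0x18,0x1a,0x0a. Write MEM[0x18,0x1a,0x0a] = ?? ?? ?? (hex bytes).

MEM[0x18,0x1a,0x0a] = 9f c2 62

  after D0: wrote 5B at 0x15 = 17119f62dd
  after D1: wrote 8B at 0x04 = 1b82b617119f62dd
  after D2: wrote 3B at 0x18 = 9f62dd
  after D3: wrote 3B at 0x19 = 82c21b
query mem[0x18]=0x9f, mem[0x1a]=0xc2, mem[0x0a]=0x62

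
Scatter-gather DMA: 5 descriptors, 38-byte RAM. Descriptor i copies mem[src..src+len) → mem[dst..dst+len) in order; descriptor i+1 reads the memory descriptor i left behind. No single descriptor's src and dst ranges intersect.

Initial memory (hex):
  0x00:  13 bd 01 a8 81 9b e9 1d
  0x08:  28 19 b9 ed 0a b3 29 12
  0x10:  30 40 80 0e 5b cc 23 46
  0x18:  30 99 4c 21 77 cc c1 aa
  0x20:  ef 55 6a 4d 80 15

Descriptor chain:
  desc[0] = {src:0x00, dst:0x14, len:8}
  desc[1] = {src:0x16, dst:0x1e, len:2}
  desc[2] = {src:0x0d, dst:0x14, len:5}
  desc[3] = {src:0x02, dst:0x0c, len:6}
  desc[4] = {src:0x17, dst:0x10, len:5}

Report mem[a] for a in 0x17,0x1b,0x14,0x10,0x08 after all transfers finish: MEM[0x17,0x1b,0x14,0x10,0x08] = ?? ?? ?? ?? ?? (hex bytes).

#0 dst[0x14+8] := {0x13,0xbd,0x01,0xa8,0x81,0x9b,0xe9,0x1d}
#1 dst[0x1e+2] := {0x01,0xa8}
#2 dst[0x14+5] := {0xb3,0x29,0x12,0x30,0x40}
#3 dst[0x0c+6] := {0x01,0xa8,0x81,0x9b,0xe9,0x1d}
#4 dst[0x10+5] := {0x30,0x40,0x9b,0xe9,0x1d}
query mem[0x17]=0x30, mem[0x1b]=0x1d, mem[0x14]=0x1d, mem[0x10]=0x30, mem[0x08]=0x28

MEM[0x17,0x1b,0x14,0x10,0x08] = 30 1d 1d 30 28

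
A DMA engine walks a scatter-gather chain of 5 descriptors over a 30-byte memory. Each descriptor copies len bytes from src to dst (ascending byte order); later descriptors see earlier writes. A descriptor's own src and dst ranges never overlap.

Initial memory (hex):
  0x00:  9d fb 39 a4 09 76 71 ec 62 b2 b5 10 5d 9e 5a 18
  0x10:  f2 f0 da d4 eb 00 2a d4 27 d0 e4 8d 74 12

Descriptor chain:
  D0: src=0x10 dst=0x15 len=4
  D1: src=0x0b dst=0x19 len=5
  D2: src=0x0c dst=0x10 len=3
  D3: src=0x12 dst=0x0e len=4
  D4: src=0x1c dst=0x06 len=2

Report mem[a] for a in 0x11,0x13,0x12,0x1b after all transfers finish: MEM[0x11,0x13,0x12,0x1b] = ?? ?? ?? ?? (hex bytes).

D0: mem[0x15..0x18] <- [f2 f0 da d4]
D1: mem[0x19..0x1d] <- [10 5d 9e 5a 18]
D2: mem[0x10..0x12] <- [5d 9e 5a]
D3: mem[0x0e..0x11] <- [5a d4 eb f2]
D4: mem[0x06..0x07] <- [5a 18]
query mem[0x11]=0xf2, mem[0x13]=0xd4, mem[0x12]=0x5a, mem[0x1b]=0x9e

MEM[0x11,0x13,0x12,0x1b] = f2 d4 5a 9e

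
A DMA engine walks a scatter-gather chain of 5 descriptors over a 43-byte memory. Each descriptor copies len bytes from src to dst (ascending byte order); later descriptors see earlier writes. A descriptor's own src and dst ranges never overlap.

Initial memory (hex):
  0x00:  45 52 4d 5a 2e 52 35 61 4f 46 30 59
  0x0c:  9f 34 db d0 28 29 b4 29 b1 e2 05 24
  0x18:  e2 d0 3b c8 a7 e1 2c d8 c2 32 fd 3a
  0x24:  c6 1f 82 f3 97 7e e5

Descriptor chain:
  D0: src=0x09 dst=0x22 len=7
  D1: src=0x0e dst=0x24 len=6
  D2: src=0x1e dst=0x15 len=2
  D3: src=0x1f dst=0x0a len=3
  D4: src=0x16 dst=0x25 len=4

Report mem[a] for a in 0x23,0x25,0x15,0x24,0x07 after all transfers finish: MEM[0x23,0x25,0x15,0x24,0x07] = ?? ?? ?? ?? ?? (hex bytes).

[0] 0x09->0x22 len=7 : 46 30 59 9f 34 db d0
[1] 0x0e->0x24 len=6 : db d0 28 29 b4 29
[2] 0x1e->0x15 len=2 : 2c d8
[3] 0x1f->0x0a len=3 : d8 c2 32
[4] 0x16->0x25 len=4 : d8 24 e2 d0
query mem[0x23]=0x30, mem[0x25]=0xd8, mem[0x15]=0x2c, mem[0x24]=0xdb, mem[0x07]=0x61

MEM[0x23,0x25,0x15,0x24,0x07] = 30 d8 2c db 61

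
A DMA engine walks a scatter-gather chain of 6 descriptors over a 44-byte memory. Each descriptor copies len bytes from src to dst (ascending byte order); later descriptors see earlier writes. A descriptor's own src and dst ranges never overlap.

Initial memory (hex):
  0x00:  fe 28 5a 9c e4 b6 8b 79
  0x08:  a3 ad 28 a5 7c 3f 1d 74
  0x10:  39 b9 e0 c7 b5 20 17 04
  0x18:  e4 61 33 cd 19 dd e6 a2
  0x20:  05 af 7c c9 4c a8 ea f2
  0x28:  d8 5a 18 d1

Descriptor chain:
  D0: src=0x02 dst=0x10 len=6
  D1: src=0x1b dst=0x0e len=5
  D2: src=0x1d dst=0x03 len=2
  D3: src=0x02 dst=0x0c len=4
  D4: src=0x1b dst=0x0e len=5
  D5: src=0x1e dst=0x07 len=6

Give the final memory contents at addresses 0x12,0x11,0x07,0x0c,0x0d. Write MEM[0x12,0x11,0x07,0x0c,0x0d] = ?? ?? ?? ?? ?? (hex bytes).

MEM[0x12,0x11,0x07,0x0c,0x0d] = a2 e6 e6 c9 dd

[0] 0x02->0x10 len=6 : 5a 9c e4 b6 8b 79
[1] 0x1b->0x0e len=5 : cd 19 dd e6 a2
[2] 0x1d->0x03 len=2 : dd e6
[3] 0x02->0x0c len=4 : 5a dd e6 b6
[4] 0x1b->0x0e len=5 : cd 19 dd e6 a2
[5] 0x1e->0x07 len=6 : e6 a2 05 af 7c c9
query mem[0x12]=0xa2, mem[0x11]=0xe6, mem[0x07]=0xe6, mem[0x0c]=0xc9, mem[0x0d]=0xdd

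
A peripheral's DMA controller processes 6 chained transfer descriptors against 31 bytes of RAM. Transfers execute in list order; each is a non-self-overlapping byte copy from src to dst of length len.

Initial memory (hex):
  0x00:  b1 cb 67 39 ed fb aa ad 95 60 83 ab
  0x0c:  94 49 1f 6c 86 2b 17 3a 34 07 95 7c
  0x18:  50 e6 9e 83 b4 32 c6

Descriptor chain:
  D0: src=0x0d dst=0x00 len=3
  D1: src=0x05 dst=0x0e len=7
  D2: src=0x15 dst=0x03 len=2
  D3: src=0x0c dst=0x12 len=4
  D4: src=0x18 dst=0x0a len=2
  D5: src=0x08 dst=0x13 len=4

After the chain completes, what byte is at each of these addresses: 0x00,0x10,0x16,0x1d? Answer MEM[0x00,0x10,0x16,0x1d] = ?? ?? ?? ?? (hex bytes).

D0: mem[0x00..0x02] <- [49 1f 6c]
D1: mem[0x0e..0x14] <- [fb aa ad 95 60 83 ab]
D2: mem[0x03..0x04] <- [07 95]
D3: mem[0x12..0x15] <- [94 49 fb aa]
D4: mem[0x0a..0x0b] <- [50 e6]
D5: mem[0x13..0x16] <- [95 60 50 e6]
query mem[0x00]=0x49, mem[0x10]=0xad, mem[0x16]=0xe6, mem[0x1d]=0x32

MEM[0x00,0x10,0x16,0x1d] = 49 ad e6 32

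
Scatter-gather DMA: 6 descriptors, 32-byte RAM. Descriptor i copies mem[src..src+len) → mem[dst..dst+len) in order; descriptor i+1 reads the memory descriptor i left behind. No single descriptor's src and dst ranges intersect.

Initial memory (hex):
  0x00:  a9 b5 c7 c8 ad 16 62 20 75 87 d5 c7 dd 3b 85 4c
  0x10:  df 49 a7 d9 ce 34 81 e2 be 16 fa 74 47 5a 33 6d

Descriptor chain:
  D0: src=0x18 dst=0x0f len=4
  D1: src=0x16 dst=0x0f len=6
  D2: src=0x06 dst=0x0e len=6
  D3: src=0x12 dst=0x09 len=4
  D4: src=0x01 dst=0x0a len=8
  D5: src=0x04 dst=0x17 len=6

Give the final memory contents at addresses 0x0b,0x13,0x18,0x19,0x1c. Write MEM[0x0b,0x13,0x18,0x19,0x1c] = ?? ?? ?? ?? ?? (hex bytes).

MEM[0x0b,0x13,0x18,0x19,0x1c] = c7 c7 16 62 d5

[0] 0x18->0x0f len=4 : be 16 fa 74
[1] 0x16->0x0f len=6 : 81 e2 be 16 fa 74
[2] 0x06->0x0e len=6 : 62 20 75 87 d5 c7
[3] 0x12->0x09 len=4 : d5 c7 74 34
[4] 0x01->0x0a len=8 : b5 c7 c8 ad 16 62 20 75
[5] 0x04->0x17 len=6 : ad 16 62 20 75 d5
query mem[0x0b]=0xc7, mem[0x13]=0xc7, mem[0x18]=0x16, mem[0x19]=0x62, mem[0x1c]=0xd5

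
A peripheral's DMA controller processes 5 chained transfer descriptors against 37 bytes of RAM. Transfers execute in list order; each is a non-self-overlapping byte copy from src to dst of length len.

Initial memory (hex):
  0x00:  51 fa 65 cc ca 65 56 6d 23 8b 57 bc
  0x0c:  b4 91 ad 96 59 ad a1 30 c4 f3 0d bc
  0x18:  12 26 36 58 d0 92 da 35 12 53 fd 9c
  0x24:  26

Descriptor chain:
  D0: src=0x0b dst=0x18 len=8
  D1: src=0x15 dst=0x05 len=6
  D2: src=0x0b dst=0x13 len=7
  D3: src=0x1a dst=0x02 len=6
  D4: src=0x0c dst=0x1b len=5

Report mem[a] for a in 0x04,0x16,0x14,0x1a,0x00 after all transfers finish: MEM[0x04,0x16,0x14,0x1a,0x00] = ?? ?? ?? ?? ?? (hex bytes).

MEM[0x04,0x16,0x14,0x1a,0x00] = 96 ad b4 91 51

[0] 0x0b->0x18 len=8 : bc b4 91 ad 96 59 ad a1
[1] 0x15->0x05 len=6 : f3 0d bc bc b4 91
[2] 0x0b->0x13 len=7 : bc b4 91 ad 96 59 ad
[3] 0x1a->0x02 len=6 : 91 ad 96 59 ad a1
[4] 0x0c->0x1b len=5 : b4 91 ad 96 59
query mem[0x04]=0x96, mem[0x16]=0xad, mem[0x14]=0xb4, mem[0x1a]=0x91, mem[0x00]=0x51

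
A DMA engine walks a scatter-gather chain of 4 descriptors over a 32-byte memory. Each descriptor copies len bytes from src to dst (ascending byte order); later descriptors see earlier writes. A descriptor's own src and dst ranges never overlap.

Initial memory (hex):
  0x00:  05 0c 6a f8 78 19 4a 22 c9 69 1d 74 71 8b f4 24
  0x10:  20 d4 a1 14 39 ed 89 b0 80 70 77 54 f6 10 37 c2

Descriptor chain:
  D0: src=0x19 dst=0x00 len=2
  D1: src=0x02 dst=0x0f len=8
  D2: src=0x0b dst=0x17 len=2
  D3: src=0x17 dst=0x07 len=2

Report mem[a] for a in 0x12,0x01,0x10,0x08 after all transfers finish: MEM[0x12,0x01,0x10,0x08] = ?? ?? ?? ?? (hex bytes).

MEM[0x12,0x01,0x10,0x08] = 19 77 f8 71

#0 dst[0x00+2] := {0x70,0x77}
#1 dst[0x0f+8] := {0x6a,0xf8,0x78,0x19,0x4a,0x22,0xc9,0x69}
#2 dst[0x17+2] := {0x74,0x71}
#3 dst[0x07+2] := {0x74,0x71}
query mem[0x12]=0x19, mem[0x01]=0x77, mem[0x10]=0xf8, mem[0x08]=0x71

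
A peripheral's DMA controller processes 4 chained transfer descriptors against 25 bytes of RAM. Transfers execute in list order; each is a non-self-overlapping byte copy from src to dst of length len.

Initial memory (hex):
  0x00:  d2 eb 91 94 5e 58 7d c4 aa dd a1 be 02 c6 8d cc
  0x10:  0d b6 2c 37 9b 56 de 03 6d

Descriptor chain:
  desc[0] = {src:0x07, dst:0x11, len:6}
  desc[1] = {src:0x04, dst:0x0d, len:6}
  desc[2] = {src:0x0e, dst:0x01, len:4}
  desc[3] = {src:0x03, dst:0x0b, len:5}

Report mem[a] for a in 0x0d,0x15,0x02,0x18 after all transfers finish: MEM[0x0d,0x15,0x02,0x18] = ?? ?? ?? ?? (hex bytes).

D0: mem[0x11..0x16] <- [c4 aa dd a1 be 02]
D1: mem[0x0d..0x12] <- [5e 58 7d c4 aa dd]
D2: mem[0x01..0x04] <- [58 7d c4 aa]
D3: mem[0x0b..0x0f] <- [c4 aa 58 7d c4]
query mem[0x0d]=0x58, mem[0x15]=0xbe, mem[0x02]=0x7d, mem[0x18]=0x6d

MEM[0x0d,0x15,0x02,0x18] = 58 be 7d 6d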